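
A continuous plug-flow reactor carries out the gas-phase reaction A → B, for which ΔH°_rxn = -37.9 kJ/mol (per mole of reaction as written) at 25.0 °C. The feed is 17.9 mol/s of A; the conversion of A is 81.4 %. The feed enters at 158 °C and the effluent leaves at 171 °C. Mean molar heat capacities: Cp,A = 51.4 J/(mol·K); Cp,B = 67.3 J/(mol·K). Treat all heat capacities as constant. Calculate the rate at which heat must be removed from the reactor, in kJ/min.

Q_out = 30400 kJ/min

Extent of reaction ξ = 0.814 × 17.9 = 14.571 mol/s
Reaction term: ξ·ΔH°_rxn = 14.571 × -37.9 = -552.23 kJ/s
Sensible, feed 158→25 °C: -122.37 kJ/s
Outlet flows (mol/s): A 3.3294, B 14.571
Sensible, products 25→171 °C: 168.15 kJ/s
Q = ΔH = -506.44 kJ/s = -506.44 kW
Heat removed = 30386 kJ/min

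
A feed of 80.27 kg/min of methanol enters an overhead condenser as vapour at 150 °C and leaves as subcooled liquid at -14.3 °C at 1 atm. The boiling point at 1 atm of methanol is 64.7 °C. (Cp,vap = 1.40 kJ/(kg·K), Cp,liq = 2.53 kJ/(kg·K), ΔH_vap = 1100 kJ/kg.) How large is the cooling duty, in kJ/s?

Q_c = 1900 kJ/s

vapour 150→64.7 °C: -119.42 kJ/kg
condensation at 64.7 °C: -1100 kJ/kg
liquid 64.7→-14.3 °C: -199.87 kJ/kg
Δh = -119.42 + -1100 + -199.87 = -1419.3 kJ/kg
Q = ṁ·Δh = 80.27 kg/min × -1419.3 kJ/kg = -113930 kJ/min
|Q| = 1898.8 kW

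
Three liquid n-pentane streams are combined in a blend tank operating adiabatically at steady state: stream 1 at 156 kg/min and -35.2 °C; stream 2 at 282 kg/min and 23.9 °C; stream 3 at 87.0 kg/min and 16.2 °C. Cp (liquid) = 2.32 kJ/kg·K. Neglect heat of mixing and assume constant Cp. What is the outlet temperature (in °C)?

Energy balance with Q = 0: Σ ṁᵢCp,ᵢ(T_out − Tᵢ) = 0
Σ ṁᵢCp,ᵢTᵢ = 156×2.32×-35.2 + 282×2.32×23.9 + 87.0×2.32×16.2 = 6166.6
Σ ṁᵢCp,ᵢ = 156×2.32 + 282×2.32 + 87.0×2.32 = 1218
T_out = 6166.6 / 1218 = 5.0629 °C

T_out = 5.06 °C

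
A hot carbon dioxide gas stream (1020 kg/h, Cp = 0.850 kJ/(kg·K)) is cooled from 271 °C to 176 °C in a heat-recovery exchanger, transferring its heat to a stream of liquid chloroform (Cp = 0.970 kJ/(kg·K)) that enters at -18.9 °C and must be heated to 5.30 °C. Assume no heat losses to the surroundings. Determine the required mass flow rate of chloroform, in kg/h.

ṁ_c = 3510 kg/h

Heat released by hot stream: Q = 1020 × 0.850 × (271 − 176) = 82365 kJ/h
Energy balance on cold side (adiabatic exchanger): Q = ṁ_c·Cp_c·(T_c,out − T_c,in)
ṁ_c = 82365 / [0.970 × (5.30 − -18.9)] = 3508.8 kg/h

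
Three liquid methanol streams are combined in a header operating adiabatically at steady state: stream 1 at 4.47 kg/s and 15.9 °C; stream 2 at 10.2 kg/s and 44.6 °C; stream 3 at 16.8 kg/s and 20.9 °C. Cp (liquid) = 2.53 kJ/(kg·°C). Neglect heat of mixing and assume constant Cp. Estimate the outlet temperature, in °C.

No heat crosses the boundary, so H_out = H_in.
T_out = Σ ṁᵢCp,ᵢTᵢ / Σ ṁᵢCp,ᵢ
      = 2219.1 / 79.619 = 27.871 °C

T_out = 27.9 °C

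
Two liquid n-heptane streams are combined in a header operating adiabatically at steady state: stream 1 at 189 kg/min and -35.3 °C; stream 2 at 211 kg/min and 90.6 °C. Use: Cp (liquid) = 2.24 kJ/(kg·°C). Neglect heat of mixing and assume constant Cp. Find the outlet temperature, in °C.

Adiabatic, steady state ⇒ Σ ṁᵢCp,ᵢ(T_out − Tᵢ) = 0
T_out = Σ ṁᵢCp,ᵢTᵢ / Σ ṁᵢCp,ᵢ
      = 27877 / 896 = 31.112 °C

T_out = 31.1 °C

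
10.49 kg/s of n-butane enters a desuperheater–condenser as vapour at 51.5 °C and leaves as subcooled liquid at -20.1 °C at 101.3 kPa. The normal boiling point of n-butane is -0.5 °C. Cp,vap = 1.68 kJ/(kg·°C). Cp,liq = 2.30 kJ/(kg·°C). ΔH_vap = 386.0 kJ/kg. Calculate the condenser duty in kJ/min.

vapour 51.5→-0.5 °C: -87.36 kJ/kg
condensation at -0.5 °C: -386 kJ/kg
liquid -0.5→-20.1 °C: -45.08 kJ/kg
Δh = -87.36 + -386 + -45.08 = -518.44 kJ/kg
Q = ṁ·Δh = 10.49 kg/s × -518.44 kJ/kg = -5438.4 kJ/s
|Q| = 5438.4 kW = 326310 kJ/min

Q_c = 326000 kJ/min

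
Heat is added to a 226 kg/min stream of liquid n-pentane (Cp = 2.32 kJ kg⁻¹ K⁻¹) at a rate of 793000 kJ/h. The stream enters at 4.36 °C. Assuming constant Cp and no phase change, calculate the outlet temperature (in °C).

Q = 793000 kJ/h = 13217 kJ/min
ΔT = Q/(ṁ·Cp) = 13217/(226×2.32) = 25.207 K
T_out = 4.36 + 25.207 = 29.567 °C

T_out = 29.6 °C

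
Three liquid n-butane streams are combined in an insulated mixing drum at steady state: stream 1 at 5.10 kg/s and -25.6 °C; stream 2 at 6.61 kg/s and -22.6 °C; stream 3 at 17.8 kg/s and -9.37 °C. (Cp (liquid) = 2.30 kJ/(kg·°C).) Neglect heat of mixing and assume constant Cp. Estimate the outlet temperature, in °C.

T_out = -15.1 °C

Energy balance with Q = 0: Σ ṁᵢCp,ᵢ(T_out − Tᵢ) = 0
Σ ṁᵢCp,ᵢTᵢ = 5.10×2.30×-25.6 + 6.61×2.30×-22.6 + 17.8×2.30×-9.37 = -1027.5
Σ ṁᵢCp,ᵢ = 5.10×2.30 + 6.61×2.30 + 17.8×2.30 = 67.873
T_out = -1027.5 / 67.873 = -15.138 °C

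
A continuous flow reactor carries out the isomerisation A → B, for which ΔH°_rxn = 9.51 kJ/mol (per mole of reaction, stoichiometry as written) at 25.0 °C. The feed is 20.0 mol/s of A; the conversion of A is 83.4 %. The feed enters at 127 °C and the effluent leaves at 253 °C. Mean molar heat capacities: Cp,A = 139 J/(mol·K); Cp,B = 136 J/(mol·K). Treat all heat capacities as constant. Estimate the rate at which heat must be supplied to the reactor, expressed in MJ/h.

Q_in = 1790 MJ/h

Extent of reaction ξ = 0.834 × 20.0 = 16.68 mol/s
Reaction term: ξ·ΔH°_rxn = 16.68 × 9.51 = 158.63 kJ/s
Sensible, feed 127→25 °C: -283.56 kJ/s
Outlet flows (mol/s): A 3.32, B 16.68
Sensible, products 25→253 °C: 622.43 kJ/s
Q = ΔH = 497.5 kJ/s = 497.5 kW
Heat supplied = 1791 MJ/h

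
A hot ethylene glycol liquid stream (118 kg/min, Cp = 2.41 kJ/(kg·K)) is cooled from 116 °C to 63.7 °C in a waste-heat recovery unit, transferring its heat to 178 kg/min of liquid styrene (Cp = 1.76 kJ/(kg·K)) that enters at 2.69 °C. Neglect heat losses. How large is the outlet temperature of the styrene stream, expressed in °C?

T_c,out = 50.2 °C

Heat released by hot stream: Q = 118 × 2.41 × (116 − 63.7) = 14873 kJ/min
Energy balance on cold side (adiabatic exchanger): Q = ṁ_c·Cp_c·(T_c,out − T_c,in)
T_c,out = 2.69 + 14873/(178 × 1.76) = 50.165 °C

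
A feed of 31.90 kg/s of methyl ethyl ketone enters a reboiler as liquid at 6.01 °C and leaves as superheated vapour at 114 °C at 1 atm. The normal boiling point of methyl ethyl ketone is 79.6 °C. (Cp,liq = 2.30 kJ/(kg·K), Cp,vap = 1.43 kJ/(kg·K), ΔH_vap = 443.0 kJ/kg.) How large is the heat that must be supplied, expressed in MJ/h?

Q = 76000 MJ/h

liquid 6.01→79.6 °C: 169.26 kJ/kg
vaporisation at 79.6 °C: 443 kJ/kg
vapour 79.6→114 °C: 49.192 kJ/kg
Δh = 169.26 + 443 + 49.192 = 661.45 kJ/kg
Q = ṁ·Δh = 31.90 kg/s × 661.45 kJ/kg = 21100 kJ/s
|Q| = 21100 kW = 75961 MJ/h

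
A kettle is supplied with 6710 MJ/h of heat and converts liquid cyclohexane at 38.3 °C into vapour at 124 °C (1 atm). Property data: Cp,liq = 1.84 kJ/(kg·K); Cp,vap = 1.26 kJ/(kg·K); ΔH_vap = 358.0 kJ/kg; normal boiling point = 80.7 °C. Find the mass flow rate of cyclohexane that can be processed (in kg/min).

ṁ = 228 kg/min

Δh = 1.84×(80.7−38.3) + 358.0 + 1.26×(124−80.7) = 490.57 kJ/kg
Q = 6710 MJ/h = 1863.9 kJ/s = 111830 kJ/min
ṁ = Q/Δh = 111830 / 490.57 = 227.96 kg/min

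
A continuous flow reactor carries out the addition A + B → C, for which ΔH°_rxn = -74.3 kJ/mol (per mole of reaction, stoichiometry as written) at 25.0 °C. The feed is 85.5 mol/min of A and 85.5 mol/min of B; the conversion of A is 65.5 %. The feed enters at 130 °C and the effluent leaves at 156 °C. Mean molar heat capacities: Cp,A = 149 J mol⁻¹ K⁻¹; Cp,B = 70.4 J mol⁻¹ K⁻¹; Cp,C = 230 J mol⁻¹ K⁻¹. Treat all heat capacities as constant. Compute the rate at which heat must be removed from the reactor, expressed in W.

Q_out = 59900 W

Extent of reaction ξ = 0.655 × 85.5 = 56.003 mol/min
Reaction term: ξ·ΔH°_rxn = 56.003 × -74.3 = -4161 kJ/min
Sensible, feed 130→25 °C: -1969.7 kJ/min
Outlet flows (mol/min): A 29.497, B 29.497, C 56.003
Sensible, products 25→156 °C: 2535.2 kJ/min
Q = ΔH = -3595.5 kJ/min = -59.925 kW
Heat removed = 59925 W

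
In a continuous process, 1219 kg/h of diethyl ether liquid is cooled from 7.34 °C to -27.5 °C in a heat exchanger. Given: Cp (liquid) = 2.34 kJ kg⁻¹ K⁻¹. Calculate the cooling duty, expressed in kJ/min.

Q = ṁ·Cp·ΔT = 1219 × 2.34 × (-27.5 − 7.34) = -99380 kJ/h
Converting: 99380 / 3600 s = 27.605 kW
Cooling duty = 1656.3 kJ/min

Q_c = 1660 kJ/min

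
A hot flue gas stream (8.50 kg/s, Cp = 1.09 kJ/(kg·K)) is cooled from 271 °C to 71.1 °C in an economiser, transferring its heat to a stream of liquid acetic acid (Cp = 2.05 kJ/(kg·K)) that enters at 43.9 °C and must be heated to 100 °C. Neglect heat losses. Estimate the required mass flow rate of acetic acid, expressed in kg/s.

ṁ_c = 16.1 kg/s

Heat released by hot stream: Q = 8.50 × 1.09 × (271 − 71.1) = 1852.1 kJ/s
Energy balance on cold side (adiabatic exchanger): Q = ṁ_c·Cp_c·(T_c,out − T_c,in)
ṁ_c = 1852.1 / [2.05 × (100 − 43.9)] = 16.104 kg/s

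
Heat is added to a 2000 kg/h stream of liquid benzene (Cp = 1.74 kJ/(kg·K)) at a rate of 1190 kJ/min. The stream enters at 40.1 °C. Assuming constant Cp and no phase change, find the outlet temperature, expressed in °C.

T_out = 60.6 °C

Q = 1190 kJ/min = 71400 kJ/h
ΔT = Q/(ṁ·Cp) = 71400/(2000×1.74) = 20.517 K
T_out = 40.1 + 20.517 = 60.617 °C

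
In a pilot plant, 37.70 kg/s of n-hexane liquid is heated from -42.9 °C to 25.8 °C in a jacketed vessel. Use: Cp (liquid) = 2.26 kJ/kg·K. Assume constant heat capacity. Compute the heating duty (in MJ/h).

Q = 21100 MJ/h

Q = ṁ·Cp·ΔT = 37.70 × 2.26 × (25.8 − -42.9) = 5853.4 kJ/s
Heating duty = 21072 MJ/h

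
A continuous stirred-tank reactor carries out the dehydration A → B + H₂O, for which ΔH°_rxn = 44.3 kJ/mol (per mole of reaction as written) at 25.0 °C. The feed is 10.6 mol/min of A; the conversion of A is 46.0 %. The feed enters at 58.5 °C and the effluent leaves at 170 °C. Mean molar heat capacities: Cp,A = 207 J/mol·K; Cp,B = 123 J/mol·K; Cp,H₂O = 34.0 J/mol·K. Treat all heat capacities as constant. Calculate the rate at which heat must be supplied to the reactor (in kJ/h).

Extent of reaction ξ = 0.460 × 10.6 = 4.876 mol/min
Reaction term: ξ·ΔH°_rxn = 4.876 × 44.3 = 216.01 kJ/min
Sensible, feed 58.5→25 °C: -73.506 kJ/min
Outlet flows (mol/min): A 5.724, B 4.876, H₂O 4.876
Sensible, products 25→170 °C: 282.81 kJ/min
Q = ΔH = 425.31 kJ/min = 7.0885 kW
Heat supplied = 25519 kJ/h

Q_in = 25500 kJ/h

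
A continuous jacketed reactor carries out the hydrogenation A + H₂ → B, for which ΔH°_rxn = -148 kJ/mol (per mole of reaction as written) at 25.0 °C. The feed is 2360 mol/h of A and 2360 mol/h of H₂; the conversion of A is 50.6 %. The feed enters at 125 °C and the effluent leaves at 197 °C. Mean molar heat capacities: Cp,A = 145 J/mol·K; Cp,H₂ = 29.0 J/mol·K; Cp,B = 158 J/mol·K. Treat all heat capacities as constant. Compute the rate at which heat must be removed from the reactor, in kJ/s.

Extent of reaction ξ = 0.506 × 2360 = 1194.2 mol/h
Reaction term: ξ·ΔH°_rxn = 1194.2 × -148 = -176740 kJ/h
Sensible, feed 125→25 °C: -41064 kJ/h
Outlet flows (mol/h): A 1165.8, H₂ 1165.8, B 1194.2
Sensible, products 25→197 °C: 67344 kJ/h
Q = ΔH = -150460 kJ/h = -41.793 kW
Heat removed = 41.793 kJ/s

Q_out = 41.8 kJ/s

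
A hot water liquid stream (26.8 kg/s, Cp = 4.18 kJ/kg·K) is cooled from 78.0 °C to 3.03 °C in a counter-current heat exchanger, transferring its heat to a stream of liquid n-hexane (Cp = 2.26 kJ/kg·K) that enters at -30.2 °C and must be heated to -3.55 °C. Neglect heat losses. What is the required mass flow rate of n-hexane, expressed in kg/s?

ṁ_c = 139 kg/s

Heat released by hot stream: Q = 26.8 × 4.18 × (78.0 − 3.03) = 8398.4 kJ/s
Energy balance on cold side (adiabatic exchanger): Q = ṁ_c·Cp_c·(T_c,out − T_c,in)
ṁ_c = 8398.4 / [2.26 × (-3.55 − -30.2)] = 139.44 kg/s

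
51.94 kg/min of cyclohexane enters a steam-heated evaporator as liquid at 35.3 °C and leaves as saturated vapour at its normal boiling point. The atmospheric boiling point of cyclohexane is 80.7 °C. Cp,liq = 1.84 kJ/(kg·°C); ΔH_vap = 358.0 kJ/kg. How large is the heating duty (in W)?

liquid 35.3→80.7 °C: 83.536 kJ/kg
vaporisation at 80.7 °C: 358 kJ/kg
Δh = 83.536 + 358 = 441.54 kJ/kg
Q = ṁ·Δh = 51.94 kg/min × 441.54 kJ/kg = 22933 kJ/min
|Q| = 382.22 kW = 382220 W

Q = 382000 W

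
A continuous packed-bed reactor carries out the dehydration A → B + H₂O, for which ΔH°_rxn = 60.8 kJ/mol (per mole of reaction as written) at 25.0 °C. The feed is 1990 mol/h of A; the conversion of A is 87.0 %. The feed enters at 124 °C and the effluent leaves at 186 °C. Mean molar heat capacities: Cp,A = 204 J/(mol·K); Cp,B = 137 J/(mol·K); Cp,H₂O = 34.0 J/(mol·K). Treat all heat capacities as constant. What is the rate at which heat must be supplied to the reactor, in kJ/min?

Q_in = 2020 kJ/min

Extent of reaction ξ = 0.870 × 1990 = 1731.3 mol/h
Reaction term: ξ·ΔH°_rxn = 1731.3 × 60.8 = 105260 kJ/h
Sensible, feed 124→25 °C: -40190 kJ/h
Outlet flows (mol/h): A 258.7, B 1731.3, H₂O 1731.3
Sensible, products 25→186 °C: 56161 kJ/h
Q = ΔH = 121230 kJ/h = 33.676 kW
Heat supplied = 2020.6 kJ/min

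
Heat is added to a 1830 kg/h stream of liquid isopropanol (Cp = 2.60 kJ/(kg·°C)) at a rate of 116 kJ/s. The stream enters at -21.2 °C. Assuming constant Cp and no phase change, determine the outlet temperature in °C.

Q = 116 kJ/s = 417600 kJ/h
ΔT = Q/(ṁ·Cp) = 417600/(1830×2.60) = 87.768 K
T_out = -21.2 + 87.768 = 66.568 °C

T_out = 66.6 °C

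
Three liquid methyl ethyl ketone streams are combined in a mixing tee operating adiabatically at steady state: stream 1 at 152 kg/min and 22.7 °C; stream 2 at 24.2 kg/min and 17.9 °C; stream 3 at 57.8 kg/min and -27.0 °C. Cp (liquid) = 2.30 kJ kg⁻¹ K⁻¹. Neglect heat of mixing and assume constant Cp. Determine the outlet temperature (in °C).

Energy balance with Q = 0: Σ ṁᵢCp,ᵢ(T_out − Tᵢ) = 0
T_out = Σ ṁᵢCp,ᵢTᵢ / Σ ṁᵢCp,ᵢ
      = 5342.9 / 538.2 = 9.9273 °C

T_out = 9.93 °C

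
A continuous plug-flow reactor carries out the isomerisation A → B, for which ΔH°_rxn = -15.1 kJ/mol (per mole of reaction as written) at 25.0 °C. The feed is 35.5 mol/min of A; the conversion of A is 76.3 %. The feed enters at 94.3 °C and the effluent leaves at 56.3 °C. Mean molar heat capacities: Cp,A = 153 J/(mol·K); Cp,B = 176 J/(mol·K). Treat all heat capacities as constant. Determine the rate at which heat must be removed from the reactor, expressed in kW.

Extent of reaction ξ = 0.763 × 35.5 = 27.087 mol/min
Reaction term: ξ·ΔH°_rxn = 27.087 × -15.1 = -409.01 kJ/min
Sensible, feed 94.3→25 °C: -376.4 kJ/min
Outlet flows (mol/min): A 8.4135, B 27.087
Sensible, products 25→56.3 °C: 189.51 kJ/min
Q = ΔH = -595.9 kJ/min = -9.9317 kW
Heat removed = 9.9317 kW

Q_out = 9.93 kW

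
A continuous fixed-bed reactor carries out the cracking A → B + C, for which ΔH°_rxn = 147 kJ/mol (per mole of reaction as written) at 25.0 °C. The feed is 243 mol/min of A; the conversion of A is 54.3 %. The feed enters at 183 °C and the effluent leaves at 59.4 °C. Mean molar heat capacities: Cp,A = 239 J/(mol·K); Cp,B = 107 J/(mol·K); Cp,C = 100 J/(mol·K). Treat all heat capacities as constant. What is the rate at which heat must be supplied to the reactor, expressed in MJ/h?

Extent of reaction ξ = 0.543 × 243 = 131.95 mol/min
Reaction term: ξ·ΔH°_rxn = 131.95 × 147 = 19397 kJ/min
Sensible, feed 183→25 °C: -9176.2 kJ/min
Outlet flows (mol/min): A 111.05, B 131.95, C 131.95
Sensible, products 25→59.4 °C: 1852.6 kJ/min
Q = ΔH = 12073 kJ/min = 201.22 kW
Heat supplied = 724.38 MJ/h

Q_in = 724 MJ/h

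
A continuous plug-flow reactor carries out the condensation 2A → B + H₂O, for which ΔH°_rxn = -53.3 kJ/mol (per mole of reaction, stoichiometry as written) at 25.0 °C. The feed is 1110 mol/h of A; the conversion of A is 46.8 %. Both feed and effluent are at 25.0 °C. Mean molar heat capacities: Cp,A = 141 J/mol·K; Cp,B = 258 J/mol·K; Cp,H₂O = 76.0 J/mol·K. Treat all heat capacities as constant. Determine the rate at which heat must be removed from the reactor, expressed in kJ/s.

Q_out = 3.85 kJ/s

Extent of reaction ξ = 0.468 × 1110 / 2 = 259.74 mol/h
Reaction term: ξ·ΔH°_rxn = 259.74 × -53.3 = -13844 kJ/h
Q = ΔH = -13844 kJ/h = -3.8456 kW
Heat removed = 3.8456 kJ/s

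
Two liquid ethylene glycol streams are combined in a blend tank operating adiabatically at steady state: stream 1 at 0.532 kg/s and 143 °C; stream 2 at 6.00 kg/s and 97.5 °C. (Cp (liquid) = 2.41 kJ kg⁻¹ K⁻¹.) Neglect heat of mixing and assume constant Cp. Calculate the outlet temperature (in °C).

Adiabatic, steady state ⇒ Σ ṁᵢCp,ᵢ(T_out − Tᵢ) = 0
T_out = Σ ṁᵢCp,ᵢTᵢ / Σ ṁᵢCp,ᵢ
      = 1593.2 / 15.742 = 101.21 °C

T_out = 101 °C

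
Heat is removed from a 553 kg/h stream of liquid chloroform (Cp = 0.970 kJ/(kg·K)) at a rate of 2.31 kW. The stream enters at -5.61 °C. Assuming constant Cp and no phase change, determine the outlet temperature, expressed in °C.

T_out = -21.1 °C

Q = 2.31 kW = 8316 kJ/h
ΔT = Q/(ṁ·Cp) = 8316/(553×0.970) = 15.503 K
T_out = -5.61 − 15.503 = -21.113 °C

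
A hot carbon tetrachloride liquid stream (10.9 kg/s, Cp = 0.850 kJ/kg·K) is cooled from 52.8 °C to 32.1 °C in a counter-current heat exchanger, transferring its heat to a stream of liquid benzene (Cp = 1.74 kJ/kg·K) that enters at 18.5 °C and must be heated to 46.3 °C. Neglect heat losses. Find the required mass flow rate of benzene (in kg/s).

ṁ_c = 3.96 kg/s

Heat released by hot stream: Q = 10.9 × 0.850 × (52.8 − 32.1) = 191.79 kJ/s
Energy balance on cold side (adiabatic exchanger): Q = ṁ_c·Cp_c·(T_c,out − T_c,in)
ṁ_c = 191.79 / [1.74 × (46.3 − 18.5)] = 3.9648 kg/s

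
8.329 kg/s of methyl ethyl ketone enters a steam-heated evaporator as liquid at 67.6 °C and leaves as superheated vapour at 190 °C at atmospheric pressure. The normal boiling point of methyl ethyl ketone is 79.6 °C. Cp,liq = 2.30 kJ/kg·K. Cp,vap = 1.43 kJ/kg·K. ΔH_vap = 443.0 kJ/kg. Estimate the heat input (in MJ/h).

liquid 67.6→79.6 °C: 27.6 kJ/kg
vaporisation at 79.6 °C: 443 kJ/kg
vapour 79.6→190 °C: 157.87 kJ/kg
Δh = 27.6 + 443 + 157.87 = 628.47 kJ/kg
Q = ṁ·Δh = 8.329 kg/s × 628.47 kJ/kg = 5234.5 kJ/s
|Q| = 5234.5 kW = 18844 MJ/h

Q = 18800 MJ/h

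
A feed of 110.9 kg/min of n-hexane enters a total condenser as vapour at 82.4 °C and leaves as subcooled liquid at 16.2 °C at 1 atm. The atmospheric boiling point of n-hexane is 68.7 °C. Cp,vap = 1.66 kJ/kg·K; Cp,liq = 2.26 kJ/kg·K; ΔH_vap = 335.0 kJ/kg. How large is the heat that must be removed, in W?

vapour 82.4→68.7 °C: -22.742 kJ/kg
condensation at 68.7 °C: -335 kJ/kg
liquid 68.7→16.2 °C: -118.65 kJ/kg
Δh = -22.742 + -335 + -118.65 = -476.39 kJ/kg
Q = ṁ·Δh = 110.9 kg/min × -476.39 kJ/kg = -52832 kJ/min
|Q| = 880.53 kW = 880530 W

Q_c = 881000 W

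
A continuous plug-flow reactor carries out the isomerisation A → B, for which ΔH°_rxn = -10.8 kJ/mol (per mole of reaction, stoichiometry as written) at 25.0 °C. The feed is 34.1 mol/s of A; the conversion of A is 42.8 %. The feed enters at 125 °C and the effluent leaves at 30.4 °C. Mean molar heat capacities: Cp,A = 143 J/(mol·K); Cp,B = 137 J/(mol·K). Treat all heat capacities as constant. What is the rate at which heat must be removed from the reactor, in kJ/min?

Q_out = 37200 kJ/min

Extent of reaction ξ = 0.428 × 34.1 = 14.595 mol/s
Reaction term: ξ·ΔH°_rxn = 14.595 × -10.8 = -157.62 kJ/s
Sensible, feed 125→25 °C: -487.63 kJ/s
Outlet flows (mol/s): A 19.505, B 14.595
Sensible, products 25→30.4 °C: 25.859 kJ/s
Q = ΔH = -619.39 kJ/s = -619.39 kW
Heat removed = 37164 kJ/min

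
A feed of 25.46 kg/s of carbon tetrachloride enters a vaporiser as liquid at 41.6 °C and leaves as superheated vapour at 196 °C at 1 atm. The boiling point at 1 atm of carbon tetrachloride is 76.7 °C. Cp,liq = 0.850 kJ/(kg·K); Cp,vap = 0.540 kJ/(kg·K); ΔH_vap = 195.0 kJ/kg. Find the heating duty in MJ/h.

Q = 26500 MJ/h

liquid 41.6→76.7 °C: 29.835 kJ/kg
vaporisation at 76.7 °C: 195 kJ/kg
vapour 76.7→196 °C: 64.422 kJ/kg
Δh = 29.835 + 195 + 64.422 = 289.26 kJ/kg
Q = ṁ·Δh = 25.46 kg/s × 289.26 kJ/kg = 7364.5 kJ/s
|Q| = 7364.5 kW = 26512 MJ/h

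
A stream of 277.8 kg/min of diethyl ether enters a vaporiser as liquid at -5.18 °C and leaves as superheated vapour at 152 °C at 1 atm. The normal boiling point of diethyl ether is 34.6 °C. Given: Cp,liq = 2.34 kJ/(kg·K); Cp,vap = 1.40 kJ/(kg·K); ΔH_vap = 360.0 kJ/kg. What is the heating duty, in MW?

liquid -5.18→34.6 °C: 93.085 kJ/kg
vaporisation at 34.6 °C: 360 kJ/kg
vapour 34.6→152 °C: 164.36 kJ/kg
Δh = 93.085 + 360 + 164.36 = 617.45 kJ/kg
Q = ṁ·Δh = 277.8 kg/min × 617.45 kJ/kg = 171530 kJ/min
|Q| = 2858.8 kW = 2.8588 MW

Q = 2.86 MW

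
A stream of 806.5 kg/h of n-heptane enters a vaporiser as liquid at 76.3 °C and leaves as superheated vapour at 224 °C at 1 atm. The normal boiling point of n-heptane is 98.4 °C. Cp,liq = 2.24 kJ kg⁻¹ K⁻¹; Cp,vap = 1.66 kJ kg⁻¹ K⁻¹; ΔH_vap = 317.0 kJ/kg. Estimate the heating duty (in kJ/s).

liquid 76.3→98.4 °C: 49.504 kJ/kg
vaporisation at 98.4 °C: 317 kJ/kg
vapour 98.4→224 °C: 208.5 kJ/kg
Δh = 49.504 + 317 + 208.5 = 575 kJ/kg
Q = ṁ·Δh = 806.5 kg/h × 575 kJ/kg = 463740 kJ/h
|Q| = 128.82 kW

Q = 129 kJ/s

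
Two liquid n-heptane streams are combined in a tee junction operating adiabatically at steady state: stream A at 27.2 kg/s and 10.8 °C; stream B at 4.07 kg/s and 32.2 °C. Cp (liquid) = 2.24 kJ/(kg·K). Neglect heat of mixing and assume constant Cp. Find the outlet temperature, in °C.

Adiabatic, steady state ⇒ Σ ṁᵢCp,ᵢ(T_out − Tᵢ) = 0
T_out = Σ ṁᵢCp,ᵢTᵢ / Σ ṁᵢCp,ᵢ
      = 951.58 / 70.045 = 13.585 °C

T_out = 13.6 °C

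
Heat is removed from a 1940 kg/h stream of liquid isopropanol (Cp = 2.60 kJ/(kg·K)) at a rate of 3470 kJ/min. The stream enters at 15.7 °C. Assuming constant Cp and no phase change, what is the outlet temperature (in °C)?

T_out = -25.6 °C

Q = 3470 kJ/min = 208200 kJ/h
ΔT = Q/(ṁ·Cp) = 208200/(1940×2.60) = 41.277 K
T_out = 15.7 − 41.277 = -25.577 °C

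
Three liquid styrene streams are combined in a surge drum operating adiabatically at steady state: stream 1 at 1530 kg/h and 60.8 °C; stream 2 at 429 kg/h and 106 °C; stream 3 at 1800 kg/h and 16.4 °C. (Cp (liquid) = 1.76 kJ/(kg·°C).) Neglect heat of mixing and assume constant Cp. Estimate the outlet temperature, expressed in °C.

T_out = 44.7 °C

Energy balance with Q = 0: Σ ṁᵢCp,ᵢ(T_out − Tᵢ) = 0
T_out = Σ ṁᵢCp,ᵢTᵢ / Σ ṁᵢCp,ᵢ
      = 295710 / 6615.8 = 44.698 °C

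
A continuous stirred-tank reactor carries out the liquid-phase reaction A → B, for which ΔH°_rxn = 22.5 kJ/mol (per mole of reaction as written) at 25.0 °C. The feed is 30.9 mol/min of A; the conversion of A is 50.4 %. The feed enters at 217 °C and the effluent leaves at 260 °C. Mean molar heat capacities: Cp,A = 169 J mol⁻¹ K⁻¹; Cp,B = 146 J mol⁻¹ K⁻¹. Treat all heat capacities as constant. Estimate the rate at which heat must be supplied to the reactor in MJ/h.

Extent of reaction ξ = 0.504 × 30.9 = 15.574 mol/min
Reaction term: ξ·ΔH°_rxn = 15.574 × 22.5 = 350.41 kJ/min
Sensible, feed 217→25 °C: -1002.6 kJ/min
Outlet flows (mol/min): A 15.326, B 15.574
Sensible, products 25→260 °C: 1143 kJ/min
Q = ΔH = 490.78 kJ/min = 8.1797 kW
Heat supplied = 29.447 MJ/h

Q_in = 29.4 MJ/h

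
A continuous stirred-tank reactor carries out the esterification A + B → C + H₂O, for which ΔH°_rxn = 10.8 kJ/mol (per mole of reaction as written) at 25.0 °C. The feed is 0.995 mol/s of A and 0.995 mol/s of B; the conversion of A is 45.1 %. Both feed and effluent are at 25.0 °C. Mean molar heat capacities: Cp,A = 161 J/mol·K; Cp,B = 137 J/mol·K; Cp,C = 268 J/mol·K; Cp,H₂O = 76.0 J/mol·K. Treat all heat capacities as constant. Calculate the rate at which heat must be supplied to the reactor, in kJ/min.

Q_in = 291 kJ/min

Extent of reaction ξ = 0.451 × 0.995 = 0.44875 mol/s
Reaction term: ξ·ΔH°_rxn = 0.44875 × 10.8 = 4.8464 kJ/s
Q = ΔH = 4.8464 kJ/s = 4.8464 kW
Heat supplied = 290.79 kJ/min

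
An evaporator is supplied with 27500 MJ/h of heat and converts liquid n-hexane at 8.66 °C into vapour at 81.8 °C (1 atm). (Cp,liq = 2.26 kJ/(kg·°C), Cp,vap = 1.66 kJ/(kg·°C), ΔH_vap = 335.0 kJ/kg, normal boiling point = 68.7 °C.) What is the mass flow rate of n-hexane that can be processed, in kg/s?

ṁ = 15.5 kg/s

Δh = 2.26×(68.7−8.66) + 335.0 + 1.66×(81.8−68.7) = 492.44 kJ/kg
Q = 27500 MJ/h = 7638.9 kJ/s = 7638.9 kJ/s
ṁ = Q/Δh = 7638.9 / 492.44 = 15.512 kg/s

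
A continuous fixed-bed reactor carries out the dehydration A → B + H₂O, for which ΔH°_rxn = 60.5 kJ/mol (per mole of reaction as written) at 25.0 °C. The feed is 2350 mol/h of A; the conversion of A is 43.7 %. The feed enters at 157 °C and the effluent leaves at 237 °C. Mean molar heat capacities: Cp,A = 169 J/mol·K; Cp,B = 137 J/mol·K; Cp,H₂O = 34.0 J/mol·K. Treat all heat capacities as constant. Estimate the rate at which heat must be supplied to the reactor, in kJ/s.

Q_in = 26.2 kJ/s

Extent of reaction ξ = 0.437 × 2350 = 1027 mol/h
Reaction term: ξ·ΔH°_rxn = 1027 × 60.5 = 62130 kJ/h
Sensible, feed 157→25 °C: -52424 kJ/h
Outlet flows (mol/h): A 1323, B 1027, H₂O 1027
Sensible, products 25→237 °C: 84631 kJ/h
Q = ΔH = 94338 kJ/h = 26.205 kW
Heat supplied = 26.205 kJ/s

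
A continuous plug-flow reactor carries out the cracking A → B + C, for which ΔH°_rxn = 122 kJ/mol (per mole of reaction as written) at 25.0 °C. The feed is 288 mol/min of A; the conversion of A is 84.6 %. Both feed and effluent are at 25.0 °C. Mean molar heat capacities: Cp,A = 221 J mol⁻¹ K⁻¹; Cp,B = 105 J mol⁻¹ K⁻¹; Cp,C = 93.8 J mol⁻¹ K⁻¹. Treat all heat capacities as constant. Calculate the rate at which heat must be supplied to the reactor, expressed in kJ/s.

Extent of reaction ξ = 0.846 × 288 = 243.65 mol/min
Reaction term: ξ·ΔH°_rxn = 243.65 × 122 = 29725 kJ/min
Q = ΔH = 29725 kJ/min = 495.42 kW
Heat supplied = 495.42 kJ/s

Q_in = 495 kJ/s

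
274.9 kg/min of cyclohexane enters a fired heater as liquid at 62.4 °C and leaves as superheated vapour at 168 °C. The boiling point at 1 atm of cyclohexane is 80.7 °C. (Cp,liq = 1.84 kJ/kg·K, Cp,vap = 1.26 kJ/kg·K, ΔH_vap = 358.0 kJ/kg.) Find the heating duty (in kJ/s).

liquid 62.4→80.7 °C: 33.672 kJ/kg
vaporisation at 80.7 °C: 358 kJ/kg
vapour 80.7→168 °C: 110 kJ/kg
Δh = 33.672 + 358 + 110 = 501.67 kJ/kg
Q = ṁ·Δh = 274.9 kg/min × 501.67 kJ/kg = 137910 kJ/min
|Q| = 2298.5 kW

Q = 2300 kJ/s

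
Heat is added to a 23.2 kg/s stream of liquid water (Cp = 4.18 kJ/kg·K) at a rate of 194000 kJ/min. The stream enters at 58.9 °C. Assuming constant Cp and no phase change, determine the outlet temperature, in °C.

Q = 194000 kJ/min = 3233.3 kJ/s
ΔT = Q/(ṁ·Cp) = 3233.3/(23.2×4.18) = 33.342 K
T_out = 58.9 + 33.342 = 92.242 °C

T_out = 92.2 °C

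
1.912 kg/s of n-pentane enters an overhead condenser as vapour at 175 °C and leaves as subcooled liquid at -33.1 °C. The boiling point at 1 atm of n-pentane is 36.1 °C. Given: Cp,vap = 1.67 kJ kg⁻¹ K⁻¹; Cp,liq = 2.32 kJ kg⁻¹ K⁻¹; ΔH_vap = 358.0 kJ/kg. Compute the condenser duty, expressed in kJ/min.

vapour 175→36.1 °C: -231.96 kJ/kg
condensation at 36.1 °C: -358 kJ/kg
liquid 36.1→-33.1 °C: -160.54 kJ/kg
Δh = -231.96 + -358 + -160.54 = -750.51 kJ/kg
Q = ṁ·Δh = 1.912 kg/s × -750.51 kJ/kg = -1435 kJ/s
|Q| = 1435 kW = 86098 kJ/min

Q_c = 86100 kJ/min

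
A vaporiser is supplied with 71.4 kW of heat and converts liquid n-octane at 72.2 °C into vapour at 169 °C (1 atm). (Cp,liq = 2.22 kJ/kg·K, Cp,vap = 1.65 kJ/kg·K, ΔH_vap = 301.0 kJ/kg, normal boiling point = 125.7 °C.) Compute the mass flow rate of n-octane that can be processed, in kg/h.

Δh = 2.22×(125.7−72.2) + 301.0 + 1.65×(169−125.7) = 491.21 kJ/kg
Q = 71.4 kW = 71.4 kJ/s = 257040 kJ/h
ṁ = Q/Δh = 257040 / 491.21 = 523.27 kg/h

ṁ = 523 kg/h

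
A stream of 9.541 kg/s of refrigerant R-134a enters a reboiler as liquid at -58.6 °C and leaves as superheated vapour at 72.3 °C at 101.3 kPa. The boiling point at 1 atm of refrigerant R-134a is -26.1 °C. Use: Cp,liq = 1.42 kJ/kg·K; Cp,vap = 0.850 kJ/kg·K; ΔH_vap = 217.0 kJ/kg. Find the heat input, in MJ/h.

liquid -58.6→-26.1 °C: 46.15 kJ/kg
vaporisation at -26.1 °C: 217 kJ/kg
vapour -26.1→72.3 °C: 83.64 kJ/kg
Δh = 46.15 + 217 + 83.64 = 346.79 kJ/kg
Q = ṁ·Δh = 9.541 kg/s × 346.79 kJ/kg = 3308.7 kJ/s
|Q| = 3308.7 kW = 11911 MJ/h

Q = 11900 MJ/h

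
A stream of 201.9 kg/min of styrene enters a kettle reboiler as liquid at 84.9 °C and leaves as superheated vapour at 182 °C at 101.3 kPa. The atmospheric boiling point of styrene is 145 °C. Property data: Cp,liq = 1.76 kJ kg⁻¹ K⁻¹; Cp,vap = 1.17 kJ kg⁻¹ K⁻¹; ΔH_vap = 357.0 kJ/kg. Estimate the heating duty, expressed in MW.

liquid 84.9→145 °C: 105.78 kJ/kg
vaporisation at 145 °C: 357 kJ/kg
vapour 145→182 °C: 43.29 kJ/kg
Δh = 105.78 + 357 + 43.29 = 506.07 kJ/kg
Q = ṁ·Δh = 201.9 kg/min × 506.07 kJ/kg = 102170 kJ/min
|Q| = 1702.9 kW = 1.7029 MW

Q = 1.70 MW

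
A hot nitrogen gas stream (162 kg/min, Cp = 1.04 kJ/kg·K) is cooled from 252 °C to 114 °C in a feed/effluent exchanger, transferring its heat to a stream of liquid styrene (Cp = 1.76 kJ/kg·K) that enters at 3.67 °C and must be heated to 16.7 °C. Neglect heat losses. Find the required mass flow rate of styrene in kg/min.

ṁ_c = 1010 kg/min

Heat released by hot stream: Q = 162 × 1.04 × (252 − 114) = 23250 kJ/min
Energy balance on cold side (adiabatic exchanger): Q = ṁ_c·Cp_c·(T_c,out − T_c,in)
ṁ_c = 23250 / [1.76 × (16.7 − 3.67)] = 1013.8 kg/min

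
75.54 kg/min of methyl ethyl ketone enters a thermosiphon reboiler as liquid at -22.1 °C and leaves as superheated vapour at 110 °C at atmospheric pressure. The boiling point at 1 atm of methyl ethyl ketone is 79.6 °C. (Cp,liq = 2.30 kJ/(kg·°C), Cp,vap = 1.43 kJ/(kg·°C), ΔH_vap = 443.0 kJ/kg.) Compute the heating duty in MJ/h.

Q = 3270 MJ/h

liquid -22.1→79.6 °C: 233.91 kJ/kg
vaporisation at 79.6 °C: 443 kJ/kg
vapour 79.6→110 °C: 43.472 kJ/kg
Δh = 233.91 + 443 + 43.472 = 720.38 kJ/kg
Q = ṁ·Δh = 75.54 kg/min × 720.38 kJ/kg = 54418 kJ/min
|Q| = 906.96 kW = 3265.1 MJ/h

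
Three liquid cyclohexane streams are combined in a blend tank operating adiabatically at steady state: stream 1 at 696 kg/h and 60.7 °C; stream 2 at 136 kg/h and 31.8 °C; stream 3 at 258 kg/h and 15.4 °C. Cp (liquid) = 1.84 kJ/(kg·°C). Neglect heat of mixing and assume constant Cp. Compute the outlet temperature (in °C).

T_out = 46.4 °C

Energy balance with Q = 0: Σ ṁᵢCp,ᵢ(T_out − Tᵢ) = 0
T_out = Σ ṁᵢCp,ᵢTᵢ / Σ ṁᵢCp,ᵢ
      = 93003 / 2005.6 = 46.372 °C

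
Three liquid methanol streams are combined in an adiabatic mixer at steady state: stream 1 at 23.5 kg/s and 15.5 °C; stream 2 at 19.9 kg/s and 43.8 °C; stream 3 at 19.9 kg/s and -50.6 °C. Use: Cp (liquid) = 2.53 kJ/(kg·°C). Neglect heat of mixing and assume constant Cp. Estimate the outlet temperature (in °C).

T_out = 3.62 °C

Energy balance with Q = 0: Σ ṁᵢCp,ᵢ(T_out − Tᵢ) = 0
Σ ṁᵢCp,ᵢTᵢ = 23.5×2.53×15.5 + 19.9×2.53×43.8 + 19.9×2.53×-50.6 = 579.19
Σ ṁᵢCp,ᵢ = 23.5×2.53 + 19.9×2.53 + 19.9×2.53 = 160.15
T_out = 579.19 / 160.15 = 3.6166 °C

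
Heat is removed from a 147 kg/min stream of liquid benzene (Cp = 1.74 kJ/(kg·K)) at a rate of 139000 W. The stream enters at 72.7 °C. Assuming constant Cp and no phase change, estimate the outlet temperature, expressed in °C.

Q = 139000 W = 8340 kJ/min
ΔT = Q/(ṁ·Cp) = 8340/(147×1.74) = 32.606 K
T_out = 72.7 − 32.606 = 40.094 °C

T_out = 40.1 °C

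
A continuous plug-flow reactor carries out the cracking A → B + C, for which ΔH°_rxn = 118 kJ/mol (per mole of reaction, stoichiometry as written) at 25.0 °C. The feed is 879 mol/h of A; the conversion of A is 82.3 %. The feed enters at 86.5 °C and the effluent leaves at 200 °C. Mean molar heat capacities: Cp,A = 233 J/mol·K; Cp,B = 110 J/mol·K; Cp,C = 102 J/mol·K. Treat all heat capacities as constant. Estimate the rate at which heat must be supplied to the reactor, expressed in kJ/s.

Extent of reaction ξ = 0.823 × 879 = 723.42 mol/h
Reaction term: ξ·ΔH°_rxn = 723.42 × 118 = 85363 kJ/h
Sensible, feed 86.5→25 °C: -12596 kJ/h
Outlet flows (mol/h): A 155.58, B 723.42, C 723.42
Sensible, products 25→200 °C: 33183 kJ/h
Q = ΔH = 105950 kJ/h = 29.431 kW
Heat supplied = 29.431 kJ/s

Q_in = 29.4 kJ/s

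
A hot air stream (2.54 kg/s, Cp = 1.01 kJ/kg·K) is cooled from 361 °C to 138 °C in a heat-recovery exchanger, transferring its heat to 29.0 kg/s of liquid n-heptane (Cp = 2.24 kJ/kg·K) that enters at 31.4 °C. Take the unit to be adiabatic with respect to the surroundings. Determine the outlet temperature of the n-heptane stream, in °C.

T_c,out = 40.2 °C

Heat released by hot stream: Q = 2.54 × 1.01 × (361 − 138) = 572.08 kJ/s
Energy balance on cold side (adiabatic exchanger): Q = ṁ_c·Cp_c·(T_c,out − T_c,in)
T_c,out = 31.4 + 572.08/(29.0 × 2.24) = 40.207 °C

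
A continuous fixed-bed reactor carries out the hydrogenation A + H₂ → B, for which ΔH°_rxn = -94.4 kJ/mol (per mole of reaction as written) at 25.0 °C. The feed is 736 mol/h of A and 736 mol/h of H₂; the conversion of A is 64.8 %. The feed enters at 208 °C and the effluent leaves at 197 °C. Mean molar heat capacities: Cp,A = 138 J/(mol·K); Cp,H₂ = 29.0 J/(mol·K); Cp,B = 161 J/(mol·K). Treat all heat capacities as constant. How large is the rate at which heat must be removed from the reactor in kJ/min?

Q_out = 781 kJ/min

Extent of reaction ξ = 0.648 × 736 = 476.93 mol/h
Reaction term: ξ·ΔH°_rxn = 476.93 × -94.4 = -45022 kJ/h
Sensible, feed 208→25 °C: -22493 kJ/h
Outlet flows (mol/h): A 259.07, H₂ 259.07, B 476.93
Sensible, products 25→197 °C: 20649 kJ/h
Q = ΔH = -46866 kJ/h = -13.018 kW
Heat removed = 781.1 kJ/min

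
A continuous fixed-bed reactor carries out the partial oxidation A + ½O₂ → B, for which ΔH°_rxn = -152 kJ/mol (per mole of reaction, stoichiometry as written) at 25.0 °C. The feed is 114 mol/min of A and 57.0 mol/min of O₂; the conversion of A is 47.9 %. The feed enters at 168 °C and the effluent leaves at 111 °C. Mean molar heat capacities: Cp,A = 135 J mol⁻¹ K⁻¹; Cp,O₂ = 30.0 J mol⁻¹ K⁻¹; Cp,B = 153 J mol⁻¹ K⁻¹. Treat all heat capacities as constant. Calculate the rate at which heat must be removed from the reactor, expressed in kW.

Extent of reaction ξ = 0.479 × 114 = 54.606 mol/min
Reaction term: ξ·ΔH°_rxn = 54.606 × -152 = -8300.1 kJ/min
Sensible, feed 168→25 °C: -2445.3 kJ/min
Outlet flows (mol/min): A 59.394, O₂ 29.697, B 54.606
Sensible, products 25→111 °C: 1484.7 kJ/min
Q = ΔH = -9260.7 kJ/min = -154.35 kW
Heat removed = 154.35 kW

Q_out = 154 kW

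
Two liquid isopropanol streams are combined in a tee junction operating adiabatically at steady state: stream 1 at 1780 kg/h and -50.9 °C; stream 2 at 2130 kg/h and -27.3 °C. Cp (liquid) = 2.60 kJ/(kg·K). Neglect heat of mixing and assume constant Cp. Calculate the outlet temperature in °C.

T_out = -38.0 °C

Adiabatic, steady state ⇒ Σ ṁᵢCp,ᵢ(T_out − Tᵢ) = 0
Σ ṁᵢCp,ᵢTᵢ = 1780×2.60×-50.9 + 2130×2.60×-27.3 = -386750
Σ ṁᵢCp,ᵢ = 1780×2.60 + 2130×2.60 = 10166
T_out = -386750 / 10166 = -38.044 °C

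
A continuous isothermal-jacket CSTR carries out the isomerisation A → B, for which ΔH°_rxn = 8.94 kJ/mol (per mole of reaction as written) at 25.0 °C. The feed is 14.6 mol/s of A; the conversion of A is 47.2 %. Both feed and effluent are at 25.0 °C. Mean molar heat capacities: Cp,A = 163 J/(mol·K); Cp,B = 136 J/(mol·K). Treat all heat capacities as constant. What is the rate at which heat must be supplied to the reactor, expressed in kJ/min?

Q_in = 3700 kJ/min

Extent of reaction ξ = 0.472 × 14.6 = 6.8912 mol/s
Reaction term: ξ·ΔH°_rxn = 6.8912 × 8.94 = 61.607 kJ/s
Q = ΔH = 61.607 kJ/s = 61.607 kW
Heat supplied = 3696.4 kJ/min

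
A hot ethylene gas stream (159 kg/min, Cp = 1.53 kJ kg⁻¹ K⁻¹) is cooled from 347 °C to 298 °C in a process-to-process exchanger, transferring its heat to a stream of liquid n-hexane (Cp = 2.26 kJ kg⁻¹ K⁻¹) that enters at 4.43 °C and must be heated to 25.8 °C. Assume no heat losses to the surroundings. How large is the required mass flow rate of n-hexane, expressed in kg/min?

ṁ_c = 247 kg/min

Heat released by hot stream: Q = 159 × 1.53 × (347 − 298) = 11920 kJ/min
Energy balance on cold side (adiabatic exchanger): Q = ṁ_c·Cp_c·(T_c,out − T_c,in)
ṁ_c = 11920 / [2.26 × (25.8 − 4.43)] = 246.82 kg/min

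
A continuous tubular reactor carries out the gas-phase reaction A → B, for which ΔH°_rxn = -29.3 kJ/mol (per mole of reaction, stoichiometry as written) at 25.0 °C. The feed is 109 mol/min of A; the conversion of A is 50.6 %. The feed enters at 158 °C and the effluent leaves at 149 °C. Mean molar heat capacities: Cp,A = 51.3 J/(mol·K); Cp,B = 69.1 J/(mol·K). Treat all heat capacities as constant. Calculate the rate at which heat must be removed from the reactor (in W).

Extent of reaction ξ = 0.506 × 109 = 55.154 mol/min
Reaction term: ξ·ΔH°_rxn = 55.154 × -29.3 = -1616 kJ/min
Sensible, feed 158→25 °C: -743.7 kJ/min
Outlet flows (mol/min): A 53.846, B 55.154
Sensible, products 25→149 °C: 815.11 kJ/min
Q = ΔH = -1544.6 kJ/min = -25.743 kW
Heat removed = 25743 W

Q_out = 25700 W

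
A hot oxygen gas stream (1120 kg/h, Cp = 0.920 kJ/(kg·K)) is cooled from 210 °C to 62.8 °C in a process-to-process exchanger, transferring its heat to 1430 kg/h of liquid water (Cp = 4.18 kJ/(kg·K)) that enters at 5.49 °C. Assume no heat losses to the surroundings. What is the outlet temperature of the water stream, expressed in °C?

Heat released by hot stream: Q = 1120 × 0.920 × (210 − 62.8) = 151670 kJ/h
Energy balance on cold side (adiabatic exchanger): Q = ṁ_c·Cp_c·(T_c,out − T_c,in)
T_c,out = 5.49 + 151670/(1430 × 4.18) = 30.865 °C

T_c,out = 30.9 °C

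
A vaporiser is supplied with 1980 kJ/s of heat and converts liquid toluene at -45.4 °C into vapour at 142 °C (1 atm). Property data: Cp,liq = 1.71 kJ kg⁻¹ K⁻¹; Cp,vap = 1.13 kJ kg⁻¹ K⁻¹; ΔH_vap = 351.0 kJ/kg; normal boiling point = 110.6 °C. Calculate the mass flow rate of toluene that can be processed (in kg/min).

ṁ = 182 kg/min

Δh = 1.71×(110.6−-45.4) + 351.0 + 1.13×(142−110.6) = 653.24 kJ/kg
Q = 1980 kJ/s = 1980 kJ/s = 118800 kJ/min
ṁ = Q/Δh = 118800 / 653.24 = 181.86 kg/min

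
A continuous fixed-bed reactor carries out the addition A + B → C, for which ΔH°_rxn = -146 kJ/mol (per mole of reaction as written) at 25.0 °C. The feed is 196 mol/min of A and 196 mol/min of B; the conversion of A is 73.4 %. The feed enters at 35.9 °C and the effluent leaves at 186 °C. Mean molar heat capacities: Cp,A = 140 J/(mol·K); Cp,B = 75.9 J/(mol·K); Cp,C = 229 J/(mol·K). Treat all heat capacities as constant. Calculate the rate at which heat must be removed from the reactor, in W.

Q_out = 239000 W

Extent of reaction ξ = 0.734 × 196 = 143.86 mol/min
Reaction term: ξ·ΔH°_rxn = 143.86 × -146 = -21004 kJ/min
Sensible, feed 35.9→25 °C: -461.25 kJ/min
Outlet flows (mol/min): A 52.136, B 52.136, C 143.86
Sensible, products 25→186 °C: 7116.4 kJ/min
Q = ΔH = -14349 kJ/min = -239.15 kW
Heat removed = 239150 W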